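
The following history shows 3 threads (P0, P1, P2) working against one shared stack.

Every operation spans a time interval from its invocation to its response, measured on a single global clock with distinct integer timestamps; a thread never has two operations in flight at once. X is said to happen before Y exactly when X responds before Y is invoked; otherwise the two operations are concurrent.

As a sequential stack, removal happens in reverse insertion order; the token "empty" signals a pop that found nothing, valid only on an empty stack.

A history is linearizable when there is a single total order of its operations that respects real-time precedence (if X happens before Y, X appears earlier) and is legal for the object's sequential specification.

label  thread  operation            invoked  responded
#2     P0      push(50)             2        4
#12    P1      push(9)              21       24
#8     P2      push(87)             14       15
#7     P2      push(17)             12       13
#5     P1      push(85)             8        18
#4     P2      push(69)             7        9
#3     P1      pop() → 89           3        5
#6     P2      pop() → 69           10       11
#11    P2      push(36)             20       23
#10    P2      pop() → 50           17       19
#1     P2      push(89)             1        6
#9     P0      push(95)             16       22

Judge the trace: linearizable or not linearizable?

prefix check: 1..18 passes, 1..19 fails once #10's time-19 response joins
all 36 real-time-respecting orders fail — 9 completed stack operations, no legal replay
including or dropping the 1 pending operation (#9) in any combination fails
e.g. #1, #2, #3, #4, #5, #6, #7, #8, #10 (pending dropped): illegal at step 3, since #3 pop() → 89 cannot apply there
e.g. #1, #2, #3, #4, #6, #5, #7, #8, #10 (pending dropped): illegal at step 3, since #3 pop() → 89 cannot apply there

not linearizable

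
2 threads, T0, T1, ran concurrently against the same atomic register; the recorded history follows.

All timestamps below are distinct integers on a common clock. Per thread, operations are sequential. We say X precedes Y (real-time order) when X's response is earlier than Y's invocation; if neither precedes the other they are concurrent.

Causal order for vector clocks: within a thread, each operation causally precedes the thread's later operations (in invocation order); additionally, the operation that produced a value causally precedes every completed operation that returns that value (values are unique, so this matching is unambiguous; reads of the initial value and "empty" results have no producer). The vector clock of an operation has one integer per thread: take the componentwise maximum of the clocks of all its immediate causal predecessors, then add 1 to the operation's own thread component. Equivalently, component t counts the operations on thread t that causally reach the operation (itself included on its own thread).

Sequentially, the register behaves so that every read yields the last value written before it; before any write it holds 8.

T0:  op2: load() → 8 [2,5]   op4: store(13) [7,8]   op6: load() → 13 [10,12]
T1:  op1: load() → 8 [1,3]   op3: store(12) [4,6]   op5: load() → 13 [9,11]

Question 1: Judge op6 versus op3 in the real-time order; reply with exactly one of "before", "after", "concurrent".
after

op6 spans [10,12], op3 spans [4,6]
resp(op3)=6 < inv(op6)=10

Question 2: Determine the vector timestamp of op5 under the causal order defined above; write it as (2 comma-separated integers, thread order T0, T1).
(2, 3)

invoked at 1, op1 has no predecessors; its own T1 bump gives (0, 1)
invoked at 2, op2 has no predecessors; its own T0 bump gives (1, 0)
from VC(op1)=(0, 1), op3 (invoked 4) maxes components and bumps T1 → (0, 2)
from VC(op2)=(1, 0), op4 (invoked 7) maxes components and bumps T0 → (2, 0)
from VC(op4)=(2, 0), op6 (invoked 10) maxes components and bumps T0 → (3, 0)
from VC(op3)=(0, 2), VC(op4)=(2, 0), op5 (invoked 9) maxes components and bumps T1 → (2, 3)
target: VC(op5) = (2, 3)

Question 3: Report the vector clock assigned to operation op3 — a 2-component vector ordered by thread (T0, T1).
(0, 2)

op1, invoked 1, has no incoming edges; only T1's bump applies → (0, 1)
op2, invoked 2, has no incoming edges; only T0's bump applies → (1, 0)
merge at op3 (invoked 4): VC(op1)=(0, 1), own-thread bump on T1 → (0, 2)
merge at op4 (invoked 7): VC(op2)=(1, 0), own-thread bump on T0 → (2, 0)
merge at op6 (invoked 10): VC(op4)=(2, 0), own-thread bump on T0 → (3, 0)
merge at op5 (invoked 9): VC(op3)=(0, 2), VC(op4)=(2, 0), own-thread bump on T1 → (2, 3)
target: VC(op3) = (0, 2)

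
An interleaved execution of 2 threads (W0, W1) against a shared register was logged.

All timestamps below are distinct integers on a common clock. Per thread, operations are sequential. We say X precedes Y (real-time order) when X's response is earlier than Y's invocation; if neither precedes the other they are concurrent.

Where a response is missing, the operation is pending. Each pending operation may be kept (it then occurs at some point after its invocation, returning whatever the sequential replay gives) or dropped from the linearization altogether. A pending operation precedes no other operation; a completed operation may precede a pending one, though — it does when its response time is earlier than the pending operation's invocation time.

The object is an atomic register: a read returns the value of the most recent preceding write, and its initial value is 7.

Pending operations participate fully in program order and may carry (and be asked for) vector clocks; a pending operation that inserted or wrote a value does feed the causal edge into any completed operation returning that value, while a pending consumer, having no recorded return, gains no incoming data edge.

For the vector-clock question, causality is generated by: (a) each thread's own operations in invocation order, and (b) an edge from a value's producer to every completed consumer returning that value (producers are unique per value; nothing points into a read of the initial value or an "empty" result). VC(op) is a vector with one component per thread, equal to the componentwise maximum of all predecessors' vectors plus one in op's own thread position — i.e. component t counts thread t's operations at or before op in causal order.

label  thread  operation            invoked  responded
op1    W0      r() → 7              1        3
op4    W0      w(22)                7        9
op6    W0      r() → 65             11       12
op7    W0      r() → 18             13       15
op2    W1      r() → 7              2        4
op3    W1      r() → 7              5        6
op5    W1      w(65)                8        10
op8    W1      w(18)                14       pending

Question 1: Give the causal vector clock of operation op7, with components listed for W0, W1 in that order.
(4, 4)

no predecessors for op2 (invoked 2): W1 increments from zero → (0, 1)
no predecessors for op1 (invoked 1): W0 increments from zero → (1, 0)
from VC(op2)=(0, 1), op3 (invoked 5) maxes components and bumps W1 → (0, 2)
from VC(op1)=(1, 0), op4 (invoked 7) maxes components and bumps W0 → (2, 0)
from VC(op3)=(0, 2), op5 (invoked 8) maxes components and bumps W1 → (0, 3)
from VC(op5)=(0, 3), op8 (invoked 14) maxes components and bumps W1 → (0, 4)
from VC(op4)=(2, 0), VC(op5)=(0, 3), op6 (invoked 11) maxes components and bumps W0 → (3, 3)
from VC(op6)=(3, 3), VC(op8)=(0, 4), op7 (invoked 13) maxes components and bumps W0 → (4, 4)
target: VC(op7) = (4, 4)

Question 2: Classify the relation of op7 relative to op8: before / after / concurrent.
concurrent

op7 spans [13,15], op8 spans [14,…)
the intervals overlap in both directions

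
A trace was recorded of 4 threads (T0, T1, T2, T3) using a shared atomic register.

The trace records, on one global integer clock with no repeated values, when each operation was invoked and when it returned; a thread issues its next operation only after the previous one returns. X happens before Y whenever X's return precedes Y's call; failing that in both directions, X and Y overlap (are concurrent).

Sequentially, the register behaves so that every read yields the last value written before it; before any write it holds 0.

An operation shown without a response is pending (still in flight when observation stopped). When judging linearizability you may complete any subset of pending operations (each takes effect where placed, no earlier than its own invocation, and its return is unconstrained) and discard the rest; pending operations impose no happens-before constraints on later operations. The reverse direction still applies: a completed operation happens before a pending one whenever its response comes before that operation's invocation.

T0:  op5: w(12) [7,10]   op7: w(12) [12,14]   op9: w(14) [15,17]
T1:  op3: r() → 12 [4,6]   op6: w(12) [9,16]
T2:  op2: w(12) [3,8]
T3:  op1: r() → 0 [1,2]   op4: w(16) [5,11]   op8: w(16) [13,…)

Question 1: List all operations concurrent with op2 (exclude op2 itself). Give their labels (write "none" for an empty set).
op3, op4, op5

overlap test against op2 [3,8]: concurrent iff the interval meets 3..8
op1 [1,2]: before
op3 [4,6]: concurrent
op4 [5,11]: concurrent
op5 [7,10]: concurrent
op6 [9,16]: after
op7 [12,14]: after
op8 [13,…): after
op9 [15,17]: after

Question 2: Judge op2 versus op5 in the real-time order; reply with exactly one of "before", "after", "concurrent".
concurrent

op2 spans [3,8], op5 spans [7,10]
the intervals overlap in both directions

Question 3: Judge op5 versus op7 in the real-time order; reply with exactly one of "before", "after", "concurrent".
before

op5 spans [7,10], op7 spans [12,14]
resp(op5)=10 < inv(op7)=12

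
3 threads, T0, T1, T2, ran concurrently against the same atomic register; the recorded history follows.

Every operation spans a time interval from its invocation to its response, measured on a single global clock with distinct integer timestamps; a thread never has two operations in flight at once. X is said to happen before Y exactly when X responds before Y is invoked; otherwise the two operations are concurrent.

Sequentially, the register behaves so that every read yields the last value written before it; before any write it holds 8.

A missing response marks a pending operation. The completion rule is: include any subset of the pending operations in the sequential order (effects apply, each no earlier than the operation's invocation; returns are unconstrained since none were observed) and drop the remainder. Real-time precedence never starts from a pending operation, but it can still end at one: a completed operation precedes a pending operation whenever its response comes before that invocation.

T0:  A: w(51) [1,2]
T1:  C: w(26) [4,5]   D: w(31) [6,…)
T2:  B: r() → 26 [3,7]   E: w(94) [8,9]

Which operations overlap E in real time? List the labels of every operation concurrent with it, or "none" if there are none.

D

E spans [8,9]; an op avoiding the whole window 8..9 is ordered, any other is concurrent
A [1,2]: before
B [3,7]: before
C [4,5]: before
D [6,…): concurrent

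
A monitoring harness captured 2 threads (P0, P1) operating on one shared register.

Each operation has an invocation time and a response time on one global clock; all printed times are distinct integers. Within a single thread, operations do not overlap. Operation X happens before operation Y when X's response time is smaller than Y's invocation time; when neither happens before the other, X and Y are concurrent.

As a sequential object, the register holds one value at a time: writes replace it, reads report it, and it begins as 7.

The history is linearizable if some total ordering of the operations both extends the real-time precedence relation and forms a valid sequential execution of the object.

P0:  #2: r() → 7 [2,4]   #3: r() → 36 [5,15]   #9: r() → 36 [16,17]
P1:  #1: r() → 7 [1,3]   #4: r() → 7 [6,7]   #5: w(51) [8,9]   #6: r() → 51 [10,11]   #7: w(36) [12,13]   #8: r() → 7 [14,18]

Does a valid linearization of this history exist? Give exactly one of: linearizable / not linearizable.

not linearizable

prefix check: 1..17 passes, 1..18 fails once #8's time-18 response joins
real-time-consistent orders of the 9 completed operations: 22 — all fail the register replay
one such order, #1, #2, #3, #4, #5, #6, #7, #8, #9, breaks at step 3 where #3 r() → 36 is illegal
one such order, #1, #2, #3, #4, #5, #6, #7, #9, #8, breaks at step 3 where #3 r() → 36 is illegal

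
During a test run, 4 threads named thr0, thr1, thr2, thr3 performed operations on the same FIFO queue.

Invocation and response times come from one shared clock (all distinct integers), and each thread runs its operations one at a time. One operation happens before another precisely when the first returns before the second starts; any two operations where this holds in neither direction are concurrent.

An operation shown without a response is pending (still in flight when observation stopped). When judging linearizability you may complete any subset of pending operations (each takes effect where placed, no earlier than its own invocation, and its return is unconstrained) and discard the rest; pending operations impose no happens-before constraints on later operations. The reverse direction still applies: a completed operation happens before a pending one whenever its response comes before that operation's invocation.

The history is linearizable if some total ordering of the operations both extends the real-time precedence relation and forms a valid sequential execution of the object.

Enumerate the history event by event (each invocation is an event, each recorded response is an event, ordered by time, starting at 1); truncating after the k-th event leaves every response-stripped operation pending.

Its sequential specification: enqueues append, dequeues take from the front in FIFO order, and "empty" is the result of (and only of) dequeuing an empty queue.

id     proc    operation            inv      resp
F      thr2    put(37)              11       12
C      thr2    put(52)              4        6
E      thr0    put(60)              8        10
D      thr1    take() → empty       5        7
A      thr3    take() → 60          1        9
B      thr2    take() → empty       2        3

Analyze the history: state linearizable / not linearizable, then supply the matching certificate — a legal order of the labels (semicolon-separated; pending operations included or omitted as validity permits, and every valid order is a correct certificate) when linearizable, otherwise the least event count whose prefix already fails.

not linearizable — minimal violating prefix: 9 events

the violation lands at event 9, A's response at time 9: events 1..8 linearize, events 1..9 do not
all 8 real-time-respecting orders fail — 4 completed FIFO queue operations, no legal replay
including or dropping the 1 pending operation (E) in any combination fails
sample order A, B, C, D (pending dropped) stalls at step 1 — A take() → 60 has no legal effect
sample order A, B, D, C (pending dropped) stalls at step 1 — A take() → 60 has no legal effect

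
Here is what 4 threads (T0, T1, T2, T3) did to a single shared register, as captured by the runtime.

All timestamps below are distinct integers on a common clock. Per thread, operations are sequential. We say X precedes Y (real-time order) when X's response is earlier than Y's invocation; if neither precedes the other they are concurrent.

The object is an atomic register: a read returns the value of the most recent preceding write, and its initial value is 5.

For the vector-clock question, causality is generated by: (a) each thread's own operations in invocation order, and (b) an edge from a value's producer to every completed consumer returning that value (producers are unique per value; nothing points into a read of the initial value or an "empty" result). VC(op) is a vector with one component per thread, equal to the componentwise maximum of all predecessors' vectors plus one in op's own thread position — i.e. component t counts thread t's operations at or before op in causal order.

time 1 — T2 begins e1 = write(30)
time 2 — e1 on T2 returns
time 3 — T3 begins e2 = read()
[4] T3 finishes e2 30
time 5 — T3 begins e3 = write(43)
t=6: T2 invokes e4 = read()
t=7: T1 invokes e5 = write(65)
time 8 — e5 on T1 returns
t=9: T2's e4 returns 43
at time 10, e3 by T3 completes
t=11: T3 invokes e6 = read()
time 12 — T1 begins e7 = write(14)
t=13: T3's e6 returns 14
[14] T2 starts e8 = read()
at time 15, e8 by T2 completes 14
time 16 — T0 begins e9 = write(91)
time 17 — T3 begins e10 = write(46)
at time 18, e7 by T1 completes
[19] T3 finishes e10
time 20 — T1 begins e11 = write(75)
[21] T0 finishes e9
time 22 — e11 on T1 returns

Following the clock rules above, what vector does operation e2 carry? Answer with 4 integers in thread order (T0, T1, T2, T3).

(0, 0, 1, 1)

root op e1, invoked 1: fresh clock plus T2's own tick → (0, 0, 1, 0)
root op e5, invoked 7: fresh clock plus T1's own tick → (0, 1, 0, 0)
root op e9, invoked 16: fresh clock plus T0's own tick → (1, 0, 0, 0)
invoked at 3, e2 merges VC(e1)=(0, 0, 1, 0) and bumps T3's slot → (0, 0, 1, 1)
invoked at 12, e7 merges VC(e5)=(0, 1, 0, 0) and bumps T1's slot → (0, 2, 0, 0)
invoked at 5, e3 merges VC(e2)=(0, 0, 1, 1) and bumps T3's slot → (0, 0, 1, 2)
invoked at 20, e11 merges VC(e7)=(0, 2, 0, 0) and bumps T1's slot → (0, 3, 0, 0)
invoked at 6, e4 merges VC(e1)=(0, 0, 1, 0), VC(e3)=(0, 0, 1, 2) and bumps T2's slot → (0, 0, 2, 2)
invoked at 11, e6 merges VC(e3)=(0, 0, 1, 2), VC(e7)=(0, 2, 0, 0) and bumps T3's slot → (0, 2, 1, 3)
invoked at 17, e10 merges VC(e6)=(0, 2, 1, 3) and bumps T3's slot → (0, 2, 1, 4)
invoked at 14, e8 merges VC(e4)=(0, 0, 2, 2), VC(e7)=(0, 2, 0, 0) and bumps T2's slot → (0, 2, 3, 2)
target: VC(e2) = (0, 0, 1, 1)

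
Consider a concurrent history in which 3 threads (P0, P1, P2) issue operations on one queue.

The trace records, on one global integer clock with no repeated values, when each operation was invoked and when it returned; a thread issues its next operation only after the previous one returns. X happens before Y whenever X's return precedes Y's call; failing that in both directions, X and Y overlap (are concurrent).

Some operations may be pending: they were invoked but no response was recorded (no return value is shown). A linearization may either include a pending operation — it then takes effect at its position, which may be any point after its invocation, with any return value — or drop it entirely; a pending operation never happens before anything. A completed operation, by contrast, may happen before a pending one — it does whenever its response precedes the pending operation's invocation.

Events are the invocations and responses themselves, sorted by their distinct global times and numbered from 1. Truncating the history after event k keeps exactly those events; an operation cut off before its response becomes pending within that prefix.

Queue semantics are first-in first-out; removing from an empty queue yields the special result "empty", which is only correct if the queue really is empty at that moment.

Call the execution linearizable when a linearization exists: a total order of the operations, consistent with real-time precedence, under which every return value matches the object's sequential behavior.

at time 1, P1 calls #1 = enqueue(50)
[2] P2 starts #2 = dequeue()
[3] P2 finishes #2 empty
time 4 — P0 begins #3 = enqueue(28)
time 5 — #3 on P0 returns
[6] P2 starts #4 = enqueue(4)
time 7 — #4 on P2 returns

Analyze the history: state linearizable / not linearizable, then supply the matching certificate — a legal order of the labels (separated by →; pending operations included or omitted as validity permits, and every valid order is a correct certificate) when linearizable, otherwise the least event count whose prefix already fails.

after step 1 (#2 dequeue() → empty): queue <>
after step 2 (#1 enqueue(50) (pending, included)): queue <50>
after step 3 (#3 enqueue(28)): queue <50,28>
after step 4 (#4 enqueue(4)): queue <50,28,4>

linearizable — witness: #2 → #1 → #3 → #4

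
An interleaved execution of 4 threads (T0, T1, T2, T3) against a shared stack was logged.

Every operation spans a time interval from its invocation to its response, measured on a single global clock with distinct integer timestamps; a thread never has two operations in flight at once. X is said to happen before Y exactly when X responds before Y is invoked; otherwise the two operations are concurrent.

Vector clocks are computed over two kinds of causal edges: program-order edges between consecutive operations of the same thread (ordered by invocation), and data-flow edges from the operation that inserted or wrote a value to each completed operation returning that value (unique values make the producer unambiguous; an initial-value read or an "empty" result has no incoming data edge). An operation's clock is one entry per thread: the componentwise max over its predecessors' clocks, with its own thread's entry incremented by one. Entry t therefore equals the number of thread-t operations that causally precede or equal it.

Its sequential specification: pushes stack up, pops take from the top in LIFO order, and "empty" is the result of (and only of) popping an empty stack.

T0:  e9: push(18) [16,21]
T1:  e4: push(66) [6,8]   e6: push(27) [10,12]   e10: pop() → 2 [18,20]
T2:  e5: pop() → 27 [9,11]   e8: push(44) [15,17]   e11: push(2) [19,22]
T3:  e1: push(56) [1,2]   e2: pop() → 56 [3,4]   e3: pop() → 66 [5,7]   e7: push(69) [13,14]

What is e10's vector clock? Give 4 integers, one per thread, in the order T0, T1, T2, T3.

(0, 3, 3, 0)

root op e1, invoked 1: fresh clock plus T3's own tick → (0, 0, 0, 1)
root op e4, invoked 6: fresh clock plus T1's own tick → (0, 1, 0, 0)
root op e9, invoked 16: fresh clock plus T0's own tick → (1, 0, 0, 0)
e2, invoked 3, takes VC(e1)=(0, 0, 0, 1) under max, adds 1 for T3 → (0, 0, 0, 2)
e6, invoked 10, takes VC(e4)=(0, 1, 0, 0) under max, adds 1 for T1 → (0, 2, 0, 0)
e5, invoked 9, takes VC(e6)=(0, 2, 0, 0) under max, adds 1 for T2 → (0, 2, 1, 0)
e3, invoked 5, takes VC(e2)=(0, 0, 0, 2), VC(e4)=(0, 1, 0, 0) under max, adds 1 for T3 → (0, 1, 0, 3)
e8, invoked 15, takes VC(e5)=(0, 2, 1, 0) under max, adds 1 for T2 → (0, 2, 2, 0)
e7, invoked 13, takes VC(e3)=(0, 1, 0, 3) under max, adds 1 for T3 → (0, 1, 0, 4)
e11, invoked 19, takes VC(e8)=(0, 2, 2, 0) under max, adds 1 for T2 → (0, 2, 3, 0)
e10, invoked 18, takes VC(e6)=(0, 2, 0, 0), VC(e11)=(0, 2, 3, 0) under max, adds 1 for T1 → (0, 3, 3, 0)
target: VC(e10) = (0, 3, 3, 0)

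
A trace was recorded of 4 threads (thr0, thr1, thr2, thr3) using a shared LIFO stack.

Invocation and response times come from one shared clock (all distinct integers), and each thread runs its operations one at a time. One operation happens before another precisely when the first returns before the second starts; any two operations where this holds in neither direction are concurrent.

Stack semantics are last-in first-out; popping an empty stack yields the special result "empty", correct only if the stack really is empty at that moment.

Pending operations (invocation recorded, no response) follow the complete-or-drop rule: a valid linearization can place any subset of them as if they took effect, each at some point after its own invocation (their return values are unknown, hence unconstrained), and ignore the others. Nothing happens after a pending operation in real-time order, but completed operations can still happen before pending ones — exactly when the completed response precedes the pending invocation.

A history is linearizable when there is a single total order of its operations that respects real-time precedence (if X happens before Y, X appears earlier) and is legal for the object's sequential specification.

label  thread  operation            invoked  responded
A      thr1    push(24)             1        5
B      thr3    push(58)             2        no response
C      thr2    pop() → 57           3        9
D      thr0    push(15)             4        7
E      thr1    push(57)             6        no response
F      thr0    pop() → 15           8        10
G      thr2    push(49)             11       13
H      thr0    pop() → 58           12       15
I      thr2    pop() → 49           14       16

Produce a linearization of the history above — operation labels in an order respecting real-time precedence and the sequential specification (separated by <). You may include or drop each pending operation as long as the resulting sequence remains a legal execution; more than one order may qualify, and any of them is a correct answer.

1. A push(24), leaving stack <24>
2. B push(58) (pending, included), leaving stack <24,58>
3. D push(15), leaving stack <24,58,15>
4. E push(57) (pending, included), leaving stack <24,58,15,57>
5. C pop() → 57, leaving stack <24,58,15>
6. F pop() → 15, leaving stack <24,58>
7. G push(49), leaving stack <24,58,49>
8. I pop() → 49, leaving stack <24,58>
9. H pop() → 58, leaving stack <24>

A < B < D < E < C < F < G < I < H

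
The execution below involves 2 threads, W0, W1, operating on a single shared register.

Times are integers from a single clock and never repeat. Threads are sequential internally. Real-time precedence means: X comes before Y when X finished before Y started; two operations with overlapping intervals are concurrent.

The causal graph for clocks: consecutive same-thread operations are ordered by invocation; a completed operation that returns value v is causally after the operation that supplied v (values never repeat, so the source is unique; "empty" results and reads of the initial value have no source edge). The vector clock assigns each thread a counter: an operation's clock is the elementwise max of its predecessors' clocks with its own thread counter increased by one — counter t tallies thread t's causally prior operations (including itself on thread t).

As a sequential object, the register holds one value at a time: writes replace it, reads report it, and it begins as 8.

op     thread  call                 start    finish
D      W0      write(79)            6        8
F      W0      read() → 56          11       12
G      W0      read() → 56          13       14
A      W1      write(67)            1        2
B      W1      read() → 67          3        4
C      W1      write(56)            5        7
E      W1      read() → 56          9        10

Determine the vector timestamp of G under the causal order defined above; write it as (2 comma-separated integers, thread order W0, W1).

A, invoked 1, has no incoming edges; only W1's bump applies → (0, 1)
D, invoked 6, has no incoming edges; only W0's bump applies → (1, 0)
VC(B, invoked at 3): max of VC(A)=(0, 1), then +1 on thread W1 → (0, 2)
VC(C, invoked at 5): max of VC(B)=(0, 2), then +1 on thread W1 → (0, 3)
VC(E, invoked at 9): max of VC(C)=(0, 3), then +1 on thread W1 → (0, 4)
VC(F, invoked at 11): max of VC(C)=(0, 3), VC(D)=(1, 0), then +1 on thread W0 → (2, 3)
VC(G, invoked at 13): max of VC(C)=(0, 3), VC(F)=(2, 3), then +1 on thread W0 → (3, 3)
target: VC(G) = (3, 3)

(3, 3)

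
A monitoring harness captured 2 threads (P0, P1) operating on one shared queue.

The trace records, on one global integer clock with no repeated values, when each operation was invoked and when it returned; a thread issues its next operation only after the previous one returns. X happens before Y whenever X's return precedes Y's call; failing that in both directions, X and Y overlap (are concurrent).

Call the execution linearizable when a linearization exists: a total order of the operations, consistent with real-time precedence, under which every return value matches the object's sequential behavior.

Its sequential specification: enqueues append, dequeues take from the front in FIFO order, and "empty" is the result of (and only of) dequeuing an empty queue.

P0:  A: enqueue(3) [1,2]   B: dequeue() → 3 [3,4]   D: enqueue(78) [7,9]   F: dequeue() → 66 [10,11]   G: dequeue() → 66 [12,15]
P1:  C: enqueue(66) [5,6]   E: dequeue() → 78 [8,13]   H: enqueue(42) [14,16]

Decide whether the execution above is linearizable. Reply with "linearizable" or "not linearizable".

cut after 14 events: linearizable; cut after 15 events (G responds, time 15): not linearizable
all 4 real-time-respecting orders fail — 7 completed queue operations, no legal replay
including or dropping the 1 pending operation (H) in any combination fails
one such order, A, B, C, D, E, F, G (pending dropped), breaks at step 5 where E dequeue() → 78 is illegal
one such order, A, B, C, D, F, E, G (pending dropped), breaks at step 7 where G dequeue() → 66 is illegal

not linearizable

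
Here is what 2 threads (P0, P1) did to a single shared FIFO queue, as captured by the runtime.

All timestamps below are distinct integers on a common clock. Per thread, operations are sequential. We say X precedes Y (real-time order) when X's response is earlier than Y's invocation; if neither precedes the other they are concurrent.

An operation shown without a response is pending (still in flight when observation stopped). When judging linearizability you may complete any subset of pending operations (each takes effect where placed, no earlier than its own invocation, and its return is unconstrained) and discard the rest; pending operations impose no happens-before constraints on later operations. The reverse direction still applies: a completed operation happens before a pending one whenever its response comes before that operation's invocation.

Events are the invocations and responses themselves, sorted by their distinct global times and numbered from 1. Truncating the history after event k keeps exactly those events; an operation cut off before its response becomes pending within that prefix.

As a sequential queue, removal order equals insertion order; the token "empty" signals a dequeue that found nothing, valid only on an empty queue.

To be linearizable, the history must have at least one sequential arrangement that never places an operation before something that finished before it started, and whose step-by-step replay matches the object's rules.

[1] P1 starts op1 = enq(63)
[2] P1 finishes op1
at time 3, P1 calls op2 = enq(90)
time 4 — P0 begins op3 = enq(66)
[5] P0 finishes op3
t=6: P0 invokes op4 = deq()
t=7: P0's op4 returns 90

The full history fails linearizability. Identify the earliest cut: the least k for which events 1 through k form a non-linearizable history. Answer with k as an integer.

one valid order for events 1..6 is op1, op2, op3:
step 1: op1 enq(63) — queue <63>
step 2: op2 enq(90) (pending, included) — queue <63,90>
step 3: op3 enq(66) — queue <63,90,66>
include event 7 — op4 responding at 7 — and every candidate order breaks
no completion choice of the 1 pending operation (op2) rescues it — every subset was tried
for example op1, op3, op4 (pending dropped) fails at step 3: op4 deq() → 90 is not legal there

7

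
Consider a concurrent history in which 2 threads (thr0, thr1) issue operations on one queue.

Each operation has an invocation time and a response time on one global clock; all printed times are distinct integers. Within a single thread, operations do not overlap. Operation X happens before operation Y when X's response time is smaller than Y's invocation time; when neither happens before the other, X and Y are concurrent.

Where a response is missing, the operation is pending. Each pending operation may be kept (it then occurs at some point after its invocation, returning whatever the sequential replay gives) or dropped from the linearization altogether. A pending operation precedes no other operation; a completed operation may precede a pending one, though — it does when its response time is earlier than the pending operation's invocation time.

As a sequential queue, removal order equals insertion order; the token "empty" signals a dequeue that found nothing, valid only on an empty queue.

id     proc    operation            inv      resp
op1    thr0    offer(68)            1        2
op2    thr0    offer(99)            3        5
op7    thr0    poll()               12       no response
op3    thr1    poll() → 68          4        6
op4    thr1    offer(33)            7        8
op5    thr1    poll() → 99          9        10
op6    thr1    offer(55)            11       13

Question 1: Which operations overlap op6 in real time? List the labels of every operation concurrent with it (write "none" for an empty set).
op7

overlap test against op6 [11,13]: concurrent iff the interval meets 11..13
op1 [1,2]: before
op2 [3,5]: before
op3 [4,6]: before
op4 [7,8]: before
op5 [9,10]: before
op7 [12,…): concurrent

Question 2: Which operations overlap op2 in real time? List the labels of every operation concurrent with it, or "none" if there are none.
op3

op2 spans [3,5]; an op avoiding the whole window 3..5 is ordered, any other is concurrent
op1 [1,2]: before
op3 [4,6]: concurrent
op4 [7,8]: after
op5 [9,10]: after
op6 [11,13]: after
op7 [12,…): after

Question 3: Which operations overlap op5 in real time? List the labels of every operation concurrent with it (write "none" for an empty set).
none

op5 runs from 9 to 10; window-overlapping ops are concurrent
op1 [1,2]: before
op2 [3,5]: before
op3 [4,6]: before
op4 [7,8]: before
op6 [11,13]: after
op7 [12,…): after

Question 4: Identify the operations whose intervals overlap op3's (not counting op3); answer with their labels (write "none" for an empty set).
op2

op3 spans [4,6]: anything still running between times 4 and 6 counts as concurrent
op1 [1,2]: before
op2 [3,5]: concurrent
op4 [7,8]: after
op5 [9,10]: after
op6 [11,13]: after
op7 [12,…): after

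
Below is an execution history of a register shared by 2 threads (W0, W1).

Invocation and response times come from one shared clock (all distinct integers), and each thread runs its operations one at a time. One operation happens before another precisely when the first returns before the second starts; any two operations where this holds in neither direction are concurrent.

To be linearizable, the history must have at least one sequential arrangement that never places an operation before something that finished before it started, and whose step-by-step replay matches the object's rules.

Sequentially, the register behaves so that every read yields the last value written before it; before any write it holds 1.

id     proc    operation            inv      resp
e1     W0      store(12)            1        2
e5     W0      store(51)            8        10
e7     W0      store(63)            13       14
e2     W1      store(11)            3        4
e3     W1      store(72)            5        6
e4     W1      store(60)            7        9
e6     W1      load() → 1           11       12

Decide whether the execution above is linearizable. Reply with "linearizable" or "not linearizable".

the violation lands at event 12, e6's response at time 12: events 1..11 linearize, events 1..12 do not
every one of the 2 real-time-consistent orders over 6 completed register ops fails the sequential spec
one such order, e1, e2, e3, e4, e5, e6, breaks at step 6 where e6 load() → 1 is illegal
one such order, e1, e2, e3, e5, e4, e6, breaks at step 6 where e6 load() → 1 is illegal

not linearizable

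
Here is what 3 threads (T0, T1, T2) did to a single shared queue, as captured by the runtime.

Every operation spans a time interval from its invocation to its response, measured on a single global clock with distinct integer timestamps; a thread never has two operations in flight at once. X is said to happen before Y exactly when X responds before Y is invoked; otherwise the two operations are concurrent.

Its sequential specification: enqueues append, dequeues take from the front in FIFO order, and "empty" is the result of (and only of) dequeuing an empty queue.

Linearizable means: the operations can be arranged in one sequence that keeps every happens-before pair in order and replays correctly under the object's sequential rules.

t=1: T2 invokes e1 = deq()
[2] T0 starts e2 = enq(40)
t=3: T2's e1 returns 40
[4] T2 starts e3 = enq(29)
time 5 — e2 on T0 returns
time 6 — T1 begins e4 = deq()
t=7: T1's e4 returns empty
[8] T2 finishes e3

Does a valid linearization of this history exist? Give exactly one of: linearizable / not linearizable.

a witness: e2, e1, e4, e3
step 1: e2 enq(40) — queue <40>
step 2: e1 deq() → 40 — queue <>
step 3: e4 deq() → empty — queue <>
step 4: e3 enq(29) — queue <29>

linearizable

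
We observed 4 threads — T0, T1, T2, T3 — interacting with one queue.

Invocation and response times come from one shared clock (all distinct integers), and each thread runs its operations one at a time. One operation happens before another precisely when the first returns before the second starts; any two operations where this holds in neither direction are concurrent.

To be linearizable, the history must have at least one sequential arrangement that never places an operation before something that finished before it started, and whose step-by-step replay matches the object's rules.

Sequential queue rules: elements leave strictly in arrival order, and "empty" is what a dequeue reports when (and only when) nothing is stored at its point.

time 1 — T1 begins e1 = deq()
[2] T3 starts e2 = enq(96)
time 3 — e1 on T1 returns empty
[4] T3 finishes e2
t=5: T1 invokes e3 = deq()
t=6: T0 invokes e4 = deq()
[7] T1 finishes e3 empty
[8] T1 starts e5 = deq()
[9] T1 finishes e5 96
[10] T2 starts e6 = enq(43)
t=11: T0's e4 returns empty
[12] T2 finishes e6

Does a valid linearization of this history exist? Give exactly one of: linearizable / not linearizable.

cut after 8 events: linearizable; cut after 9 events (e5 responds, time 9): not linearizable
2 orders of the 4 completed queue ops respect real time; none is legal
include/drop combinations of the 1 pending operation (e4) were all tried; none helps
e.g. e1, e2, e3, e5 (pending dropped): illegal at step 3, since e3 deq() → empty cannot apply there
e.g. e2, e1, e3, e5 (pending dropped): illegal at step 2, since e1 deq() → empty cannot apply there

not linearizable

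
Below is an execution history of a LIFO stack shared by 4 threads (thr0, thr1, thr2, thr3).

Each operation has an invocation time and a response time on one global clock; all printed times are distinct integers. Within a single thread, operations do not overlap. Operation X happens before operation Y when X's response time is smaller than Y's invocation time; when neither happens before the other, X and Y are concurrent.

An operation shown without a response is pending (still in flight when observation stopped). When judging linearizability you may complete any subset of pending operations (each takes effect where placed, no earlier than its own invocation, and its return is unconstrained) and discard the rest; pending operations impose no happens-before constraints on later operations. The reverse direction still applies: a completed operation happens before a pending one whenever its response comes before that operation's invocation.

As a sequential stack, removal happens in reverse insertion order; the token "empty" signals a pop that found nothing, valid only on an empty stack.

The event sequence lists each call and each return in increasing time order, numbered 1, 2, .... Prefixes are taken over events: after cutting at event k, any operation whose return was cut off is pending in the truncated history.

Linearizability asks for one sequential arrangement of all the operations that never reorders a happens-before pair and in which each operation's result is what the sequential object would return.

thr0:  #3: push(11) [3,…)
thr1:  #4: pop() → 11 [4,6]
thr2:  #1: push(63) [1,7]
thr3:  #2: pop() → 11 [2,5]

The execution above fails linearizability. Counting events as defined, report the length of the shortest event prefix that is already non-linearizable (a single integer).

6

a valid linearization of events 1..5 exists, for instance #1, #3, #2:
1. #1 push(63) (pending, included), leaving stack <63>
2. #3 push(11) (pending, included), leaving stack <63,11>
3. #2 pop() → 11, leaving stack <63>
once event 6 joins (#4's response, time 6), exhaustive search finds no witness
completion choices over the 2 pending operations (#1, #3) were checked; none helps
for example #2, #4 (pending dropped) fails at step 1: #2 pop() → 11 is not legal there
for example #4, #2 (pending dropped) fails at step 1: #4 pop() → 11 is not legal there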